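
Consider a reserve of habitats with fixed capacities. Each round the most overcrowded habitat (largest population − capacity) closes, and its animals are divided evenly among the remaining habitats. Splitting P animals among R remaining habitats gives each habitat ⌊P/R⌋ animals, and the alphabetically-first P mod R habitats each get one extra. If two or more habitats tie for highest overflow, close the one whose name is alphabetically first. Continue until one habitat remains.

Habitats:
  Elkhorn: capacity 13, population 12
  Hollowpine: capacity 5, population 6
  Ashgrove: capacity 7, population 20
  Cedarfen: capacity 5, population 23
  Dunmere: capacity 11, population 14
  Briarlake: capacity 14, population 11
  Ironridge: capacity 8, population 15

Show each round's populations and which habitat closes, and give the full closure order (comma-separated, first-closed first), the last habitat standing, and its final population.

Closure order: Cedarfen, Ashgrove, Ironridge, Dunmere, Hollowpine, Briarlake
Last habitat: Elkhorn with 101 animals

Round 1: Ashgrove=20 Briarlake=11 Cedarfen=23 Dunmere=14 Elkhorn=12 Hollowpine=6 Ironridge=15 → close Cedarfen (overflow 18)
  23÷6 = 3 each, +1 to first 5
Round 2: Ashgrove=24 Briarlake=15 Dunmere=18 Elkhorn=16 Hollowpine=10 Ironridge=18 → close Ashgrove (overflow 17)
  24÷5 = 4 each, +1 to first 4
Round 3: Briarlake=20 Dunmere=23 Elkhorn=21 Hollowpine=15 Ironridge=22 → close Ironridge (overflow 14)
  22÷4 = 5 each, +1 to first 2
Round 4: Briarlake=26 Dunmere=29 Elkhorn=26 Hollowpine=20 → close Dunmere (overflow 18)
  29÷3 = 9 each, +1 to first 2
Round 5: Briarlake=36 Elkhorn=36 Hollowpine=29 → close Hollowpine (overflow 24)
  29÷2 = 14 each, +1 to first 1
Round 6: Briarlake=51 Elkhorn=50 → close Briarlake (overflow 37)
  51÷1 = 51 each, +1 to first 0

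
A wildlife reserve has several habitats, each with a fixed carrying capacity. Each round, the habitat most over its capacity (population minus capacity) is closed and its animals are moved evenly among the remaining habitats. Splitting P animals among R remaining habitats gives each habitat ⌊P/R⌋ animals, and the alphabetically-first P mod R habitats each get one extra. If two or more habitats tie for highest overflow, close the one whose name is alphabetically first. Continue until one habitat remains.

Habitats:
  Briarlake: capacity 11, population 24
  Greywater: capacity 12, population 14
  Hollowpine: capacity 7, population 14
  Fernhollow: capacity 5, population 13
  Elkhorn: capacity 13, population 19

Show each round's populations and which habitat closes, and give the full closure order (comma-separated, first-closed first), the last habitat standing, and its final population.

Closure order: Briarlake, Fernhollow, Elkhorn, Hollowpine
Last habitat: Greywater with 84 animals

Round 1: Briarlake=24 Elkhorn=19 Fernhollow=13 Greywater=14 Hollowpine=14 → close Briarlake (overflow 13)
  24÷4 = 6 each, +1 to first 0
Round 2: Elkhorn=25 Fernhollow=19 Greywater=20 Hollowpine=20 → close Fernhollow (overflow 14)
  19÷3 = 6 each, +1 to first 1
Round 3: Elkhorn=32 Greywater=26 Hollowpine=26 → close Elkhorn (overflow 19)
  32÷2 = 16 each, +1 to first 0
Round 4: Greywater=42 Hollowpine=42 → close Hollowpine (overflow 35)
  42÷1 = 42 each, +1 to first 0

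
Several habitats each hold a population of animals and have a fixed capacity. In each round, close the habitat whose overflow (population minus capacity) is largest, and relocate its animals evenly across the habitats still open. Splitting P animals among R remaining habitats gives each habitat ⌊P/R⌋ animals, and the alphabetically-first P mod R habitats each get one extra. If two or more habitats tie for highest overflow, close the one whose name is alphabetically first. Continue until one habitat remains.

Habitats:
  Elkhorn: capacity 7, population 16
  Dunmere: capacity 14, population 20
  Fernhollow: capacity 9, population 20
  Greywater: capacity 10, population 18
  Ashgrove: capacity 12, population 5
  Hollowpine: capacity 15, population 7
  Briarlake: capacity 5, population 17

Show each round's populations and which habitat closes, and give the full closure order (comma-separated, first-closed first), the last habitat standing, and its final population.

Closure order: Briarlake, Fernhollow, Elkhorn, Greywater, Dunmere, Ashgrove
Last habitat: Hollowpine with 103 animals

Round 1: Ashgrove=5 Briarlake=17 Dunmere=20 Elkhorn=16 Fernhollow=20 Greywater=18 Hollowpine=7 → close Briarlake (overflow 12)
  17÷6 = 2 each, +1 to first 5
Round 2: Ashgrove=8 Dunmere=23 Elkhorn=19 Fernhollow=23 Greywater=21 Hollowpine=9 → close Fernhollow (overflow 14)
  23÷5 = 4 each, +1 to first 3
Round 3: Ashgrove=13 Dunmere=28 Elkhorn=24 Greywater=25 Hollowpine=13 → close Elkhorn (overflow 17)
  24÷4 = 6 each, +1 to first 0
Round 4: Ashgrove=19 Dunmere=34 Greywater=31 Hollowpine=19 → close Greywater (overflow 21)
  31÷3 = 10 each, +1 to first 1
Round 5: Ashgrove=30 Dunmere=44 Hollowpine=29 → close Dunmere (overflow 30)
  44÷2 = 22 each, +1 to first 0
Round 6: Ashgrove=52 Hollowpine=51 → close Ashgrove (overflow 40)
  52÷1 = 52 each, +1 to first 0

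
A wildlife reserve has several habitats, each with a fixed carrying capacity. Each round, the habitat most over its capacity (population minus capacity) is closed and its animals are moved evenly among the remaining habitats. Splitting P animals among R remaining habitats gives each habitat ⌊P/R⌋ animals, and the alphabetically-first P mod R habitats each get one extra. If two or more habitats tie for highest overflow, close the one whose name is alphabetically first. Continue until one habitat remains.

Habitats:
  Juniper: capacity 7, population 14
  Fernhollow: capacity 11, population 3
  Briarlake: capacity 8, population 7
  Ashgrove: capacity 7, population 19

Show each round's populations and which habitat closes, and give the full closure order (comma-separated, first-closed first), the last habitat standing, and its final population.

Round 1: Ashgrove=19 Briarlake=7 Fernhollow=3 Juniper=14 → close Ashgrove (overflow 12)
  19÷3 = 6 each, +1 to first 1
Round 2: Briarlake=14 Fernhollow=9 Juniper=20 → close Juniper (overflow 13)
  20÷2 = 10 each, +1 to first 0
Round 3: Briarlake=24 Fernhollow=19 → close Briarlake (overflow 16)
  24÷1 = 24 each, +1 to first 0

Closure order: Ashgrove, Juniper, Briarlake
Last habitat: Fernhollow with 43 animals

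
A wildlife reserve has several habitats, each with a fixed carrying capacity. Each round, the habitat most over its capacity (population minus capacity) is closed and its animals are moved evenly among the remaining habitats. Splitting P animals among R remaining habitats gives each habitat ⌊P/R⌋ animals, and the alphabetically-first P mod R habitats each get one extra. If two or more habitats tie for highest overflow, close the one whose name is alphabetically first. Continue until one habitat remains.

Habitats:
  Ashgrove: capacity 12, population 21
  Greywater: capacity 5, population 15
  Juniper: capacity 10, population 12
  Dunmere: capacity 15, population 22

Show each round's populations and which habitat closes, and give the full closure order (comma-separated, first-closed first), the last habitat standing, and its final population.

Closure order: Greywater, Ashgrove, Dunmere
Last habitat: Juniper with 70 animals

Round 1: Ashgrove=21 Dunmere=22 Greywater=15 Juniper=12 → close Greywater (overflow 10)
  15÷3 = 5 each, +1 to first 0
Round 2: Ashgrove=26 Dunmere=27 Juniper=17 → close Ashgrove (overflow 14)
  26÷2 = 13 each, +1 to first 0
Round 3: Dunmere=40 Juniper=30 → close Dunmere (overflow 25)
  40÷1 = 40 each, +1 to first 0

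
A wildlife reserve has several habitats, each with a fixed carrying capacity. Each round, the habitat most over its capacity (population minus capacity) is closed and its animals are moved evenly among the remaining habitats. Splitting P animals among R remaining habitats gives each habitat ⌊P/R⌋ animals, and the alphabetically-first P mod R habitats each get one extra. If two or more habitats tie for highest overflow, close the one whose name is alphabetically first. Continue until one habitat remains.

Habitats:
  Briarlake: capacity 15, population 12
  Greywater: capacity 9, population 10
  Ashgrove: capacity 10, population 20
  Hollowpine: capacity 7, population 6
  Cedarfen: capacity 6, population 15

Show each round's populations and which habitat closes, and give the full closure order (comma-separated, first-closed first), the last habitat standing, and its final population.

Closure order: Ashgrove, Cedarfen, Greywater, Hollowpine
Last habitat: Briarlake with 63 animals

Round 1: Ashgrove=20 Briarlake=12 Cedarfen=15 Greywater=10 Hollowpine=6 → close Ashgrove (overflow 10)
  20÷4 = 5 each, +1 to first 0
Round 2: Briarlake=17 Cedarfen=20 Greywater=15 Hollowpine=11 → close Cedarfen (overflow 14)
  20÷3 = 6 each, +1 to first 2
Round 3: Briarlake=24 Greywater=22 Hollowpine=17 → close Greywater (overflow 13)
  22÷2 = 11 each, +1 to first 0
Round 4: Briarlake=35 Hollowpine=28 → close Hollowpine (overflow 21)
  28÷1 = 28 each, +1 to first 0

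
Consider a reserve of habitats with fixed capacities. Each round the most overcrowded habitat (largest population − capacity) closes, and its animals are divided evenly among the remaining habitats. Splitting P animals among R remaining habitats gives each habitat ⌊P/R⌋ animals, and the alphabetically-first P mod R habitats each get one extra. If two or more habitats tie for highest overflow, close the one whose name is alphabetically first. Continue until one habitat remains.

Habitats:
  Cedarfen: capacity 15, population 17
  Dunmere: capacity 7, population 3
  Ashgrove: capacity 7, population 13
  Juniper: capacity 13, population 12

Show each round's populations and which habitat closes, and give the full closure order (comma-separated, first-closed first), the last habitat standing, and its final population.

Round 1: Ashgrove=13 Cedarfen=17 Dunmere=3 Juniper=12 → close Ashgrove (overflow 6)
  13÷3 = 4 each, +1 to first 1
Round 2: Cedarfen=22 Dunmere=7 Juniper=16 → close Cedarfen (overflow 7)
  22÷2 = 11 each, +1 to first 0
Round 3: Dunmere=18 Juniper=27 → close Juniper (overflow 14)
  27÷1 = 27 each, +1 to first 0

Closure order: Ashgrove, Cedarfen, Juniper
Last habitat: Dunmere with 45 animals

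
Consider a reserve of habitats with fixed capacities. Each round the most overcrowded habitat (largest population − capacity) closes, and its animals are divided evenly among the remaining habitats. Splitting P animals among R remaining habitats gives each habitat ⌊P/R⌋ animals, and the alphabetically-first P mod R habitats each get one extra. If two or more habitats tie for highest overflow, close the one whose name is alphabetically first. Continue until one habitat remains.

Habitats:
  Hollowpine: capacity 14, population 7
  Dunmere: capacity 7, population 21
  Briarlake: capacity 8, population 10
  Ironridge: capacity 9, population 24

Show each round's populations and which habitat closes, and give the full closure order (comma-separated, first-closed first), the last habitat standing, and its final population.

Closure order: Ironridge, Dunmere, Briarlake
Last habitat: Hollowpine with 62 animals

Round 1: Briarlake=10 Dunmere=21 Hollowpine=7 Ironridge=24 → close Ironridge (overflow 15)
  24÷3 = 8 each, +1 to first 0
Round 2: Briarlake=18 Dunmere=29 Hollowpine=15 → close Dunmere (overflow 22)
  29÷2 = 14 each, +1 to first 1
Round 3: Briarlake=33 Hollowpine=29 → close Briarlake (overflow 25)
  33÷1 = 33 each, +1 to first 0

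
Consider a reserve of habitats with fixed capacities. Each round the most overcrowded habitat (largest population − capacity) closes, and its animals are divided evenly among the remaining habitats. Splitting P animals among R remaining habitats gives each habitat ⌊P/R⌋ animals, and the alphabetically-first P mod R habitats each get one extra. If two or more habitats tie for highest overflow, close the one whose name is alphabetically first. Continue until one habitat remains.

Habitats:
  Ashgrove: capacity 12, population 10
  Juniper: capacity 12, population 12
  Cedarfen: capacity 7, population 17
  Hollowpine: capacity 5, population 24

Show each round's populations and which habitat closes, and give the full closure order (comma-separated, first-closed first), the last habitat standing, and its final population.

Round 1: Ashgrove=10 Cedarfen=17 Hollowpine=24 Juniper=12 → close Hollowpine (overflow 19)
  24÷3 = 8 each, +1 to first 0
Round 2: Ashgrove=18 Cedarfen=25 Juniper=20 → close Cedarfen (overflow 18)
  25÷2 = 12 each, +1 to first 1
Round 3: Ashgrove=31 Juniper=32 → close Juniper (overflow 20)
  32÷1 = 32 each, +1 to first 0

Closure order: Hollowpine, Cedarfen, Juniper
Last habitat: Ashgrove with 63 animals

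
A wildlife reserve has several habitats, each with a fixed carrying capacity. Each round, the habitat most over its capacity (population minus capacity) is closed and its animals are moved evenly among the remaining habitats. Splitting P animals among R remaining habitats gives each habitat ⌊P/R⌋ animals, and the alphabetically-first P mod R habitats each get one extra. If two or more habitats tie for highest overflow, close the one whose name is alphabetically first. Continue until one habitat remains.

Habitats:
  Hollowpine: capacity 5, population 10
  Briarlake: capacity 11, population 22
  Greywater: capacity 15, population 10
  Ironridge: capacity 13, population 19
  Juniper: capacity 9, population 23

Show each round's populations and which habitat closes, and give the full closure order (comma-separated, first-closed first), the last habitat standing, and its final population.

Closure order: Juniper, Briarlake, Hollowpine, Ironridge
Last habitat: Greywater with 84 animals

Round 1: Briarlake=22 Greywater=10 Hollowpine=10 Ironridge=19 Juniper=23 → close Juniper (overflow 14)
  23÷4 = 5 each, +1 to first 3
Round 2: Briarlake=28 Greywater=16 Hollowpine=16 Ironridge=24 → close Briarlake (overflow 17)
  28÷3 = 9 each, +1 to first 1
Round 3: Greywater=26 Hollowpine=25 Ironridge=33 → close Hollowpine (overflow 20)
  25÷2 = 12 each, +1 to first 1
Round 4: Greywater=39 Ironridge=45 → close Ironridge (overflow 32)
  45÷1 = 45 each, +1 to first 0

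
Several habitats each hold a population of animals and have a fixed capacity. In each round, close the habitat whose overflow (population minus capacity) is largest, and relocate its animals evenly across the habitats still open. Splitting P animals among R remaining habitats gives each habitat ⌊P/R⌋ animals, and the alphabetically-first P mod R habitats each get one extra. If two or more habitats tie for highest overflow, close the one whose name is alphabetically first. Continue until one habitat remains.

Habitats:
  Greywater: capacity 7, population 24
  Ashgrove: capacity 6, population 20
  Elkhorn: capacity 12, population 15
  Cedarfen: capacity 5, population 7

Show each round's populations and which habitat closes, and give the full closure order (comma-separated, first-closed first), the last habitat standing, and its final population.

Closure order: Greywater, Ashgrove, Elkhorn
Last habitat: Cedarfen with 66 animals

Round 1: Ashgrove=20 Cedarfen=7 Elkhorn=15 Greywater=24 → close Greywater (overflow 17)
  24÷3 = 8 each, +1 to first 0
Round 2: Ashgrove=28 Cedarfen=15 Elkhorn=23 → close Ashgrove (overflow 22)
  28÷2 = 14 each, +1 to first 0
Round 3: Cedarfen=29 Elkhorn=37 → close Elkhorn (overflow 25)
  37÷1 = 37 each, +1 to first 0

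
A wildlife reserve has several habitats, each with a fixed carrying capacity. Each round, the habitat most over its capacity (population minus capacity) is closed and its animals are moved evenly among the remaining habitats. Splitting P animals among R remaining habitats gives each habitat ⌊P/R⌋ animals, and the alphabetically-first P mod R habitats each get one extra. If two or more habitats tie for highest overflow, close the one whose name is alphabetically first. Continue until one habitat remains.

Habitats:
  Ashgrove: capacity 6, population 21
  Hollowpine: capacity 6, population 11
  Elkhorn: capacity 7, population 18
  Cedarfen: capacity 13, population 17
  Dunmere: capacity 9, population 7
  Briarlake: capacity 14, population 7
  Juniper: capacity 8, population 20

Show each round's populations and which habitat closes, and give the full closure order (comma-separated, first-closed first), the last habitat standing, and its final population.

Round 1: Ashgrove=21 Briarlake=7 Cedarfen=17 Dunmere=7 Elkhorn=18 Hollowpine=11 Juniper=20 → close Ashgrove (overflow 15)
  21÷6 = 3 each, +1 to first 3
Round 2: Briarlake=11 Cedarfen=21 Dunmere=11 Elkhorn=21 Hollowpine=14 Juniper=23 → close Juniper (overflow 15)
  23÷5 = 4 each, +1 to first 3
Round 3: Briarlake=16 Cedarfen=26 Dunmere=16 Elkhorn=25 Hollowpine=18 → close Elkhorn (overflow 18)
  25÷4 = 6 each, +1 to first 1
Round 4: Briarlake=23 Cedarfen=32 Dunmere=22 Hollowpine=24 → close Cedarfen (overflow 19)
  32÷3 = 10 each, +1 to first 2
Round 5: Briarlake=34 Dunmere=33 Hollowpine=34 → close Hollowpine (overflow 28)
  34÷2 = 17 each, +1 to first 0
Round 6: Briarlake=51 Dunmere=50 → close Dunmere (overflow 41)
  50÷1 = 50 each, +1 to first 0

Closure order: Ashgrove, Juniper, Elkhorn, Cedarfen, Hollowpine, Dunmere
Last habitat: Briarlake with 101 animals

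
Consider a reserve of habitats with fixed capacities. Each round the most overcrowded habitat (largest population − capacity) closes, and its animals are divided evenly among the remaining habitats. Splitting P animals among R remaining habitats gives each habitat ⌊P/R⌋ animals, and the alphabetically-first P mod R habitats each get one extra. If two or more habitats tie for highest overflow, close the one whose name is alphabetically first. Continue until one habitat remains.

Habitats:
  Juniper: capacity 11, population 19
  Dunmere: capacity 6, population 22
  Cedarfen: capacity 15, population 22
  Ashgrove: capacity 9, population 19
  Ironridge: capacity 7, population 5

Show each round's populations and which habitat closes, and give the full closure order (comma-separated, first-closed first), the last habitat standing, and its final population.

Closure order: Dunmere, Ashgrove, Cedarfen, Juniper
Last habitat: Ironridge with 87 animals

Round 1: Ashgrove=19 Cedarfen=22 Dunmere=22 Ironridge=5 Juniper=19 → close Dunmere (overflow 16)
  22÷4 = 5 each, +1 to first 2
Round 2: Ashgrove=25 Cedarfen=28 Ironridge=10 Juniper=24 → close Ashgrove (overflow 16)
  25÷3 = 8 each, +1 to first 1
Round 3: Cedarfen=37 Ironridge=18 Juniper=32 → close Cedarfen (overflow 22)
  37÷2 = 18 each, +1 to first 1
Round 4: Ironridge=37 Juniper=50 → close Juniper (overflow 39)
  50÷1 = 50 each, +1 to first 0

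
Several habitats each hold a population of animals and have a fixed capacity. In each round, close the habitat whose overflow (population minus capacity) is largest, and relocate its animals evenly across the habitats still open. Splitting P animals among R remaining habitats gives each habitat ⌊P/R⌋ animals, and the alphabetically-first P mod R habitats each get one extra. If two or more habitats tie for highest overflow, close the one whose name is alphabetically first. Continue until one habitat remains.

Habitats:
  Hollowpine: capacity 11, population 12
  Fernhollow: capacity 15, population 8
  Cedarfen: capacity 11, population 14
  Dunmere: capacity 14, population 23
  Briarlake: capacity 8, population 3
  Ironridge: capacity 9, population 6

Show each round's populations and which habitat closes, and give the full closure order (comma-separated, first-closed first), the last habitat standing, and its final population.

Closure order: Dunmere, Cedarfen, Hollowpine, Briarlake, Ironridge
Last habitat: Fernhollow with 66 animals

Round 1: Briarlake=3 Cedarfen=14 Dunmere=23 Fernhollow=8 Hollowpine=12 Ironridge=6 → close Dunmere (overflow 9)
  23÷5 = 4 each, +1 to first 3
Round 2: Briarlake=8 Cedarfen=19 Fernhollow=13 Hollowpine=16 Ironridge=10 → close Cedarfen (overflow 8)
  19÷4 = 4 each, +1 to first 3
Round 3: Briarlake=13 Fernhollow=18 Hollowpine=21 Ironridge=14 → close Hollowpine (overflow 10)
  21÷3 = 7 each, +1 to first 0
Round 4: Briarlake=20 Fernhollow=25 Ironridge=21 → close Briarlake (overflow 12)
  20÷2 = 10 each, +1 to first 0
Round 5: Fernhollow=35 Ironridge=31 → close Ironridge (overflow 22)
  31÷1 = 31 each, +1 to first 0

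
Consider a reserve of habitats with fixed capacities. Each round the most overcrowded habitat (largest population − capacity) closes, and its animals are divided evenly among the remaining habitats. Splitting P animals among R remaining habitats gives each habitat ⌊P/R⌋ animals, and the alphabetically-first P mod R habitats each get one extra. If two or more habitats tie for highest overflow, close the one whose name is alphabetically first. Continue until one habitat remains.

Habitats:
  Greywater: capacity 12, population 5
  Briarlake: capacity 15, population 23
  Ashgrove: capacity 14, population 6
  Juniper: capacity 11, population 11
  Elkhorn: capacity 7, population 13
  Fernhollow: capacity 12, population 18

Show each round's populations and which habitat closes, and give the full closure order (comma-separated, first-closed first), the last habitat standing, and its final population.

Round 1: Ashgrove=6 Briarlake=23 Elkhorn=13 Fernhollow=18 Greywater=5 Juniper=11 → close Briarlake (overflow 8)
  23÷5 = 4 each, +1 to first 3
Round 2: Ashgrove=11 Elkhorn=18 Fernhollow=23 Greywater=9 Juniper=15 → close Elkhorn (overflow 11)
  18÷4 = 4 each, +1 to first 2
Round 3: Ashgrove=16 Fernhollow=28 Greywater=13 Juniper=19 → close Fernhollow (overflow 16)
  28÷3 = 9 each, +1 to first 1
Round 4: Ashgrove=26 Greywater=22 Juniper=28 → close Juniper (overflow 17)
  28÷2 = 14 each, +1 to first 0
Round 5: Ashgrove=40 Greywater=36 → close Ashgrove (overflow 26)
  40÷1 = 40 each, +1 to first 0

Closure order: Briarlake, Elkhorn, Fernhollow, Juniper, Ashgrove
Last habitat: Greywater with 76 animals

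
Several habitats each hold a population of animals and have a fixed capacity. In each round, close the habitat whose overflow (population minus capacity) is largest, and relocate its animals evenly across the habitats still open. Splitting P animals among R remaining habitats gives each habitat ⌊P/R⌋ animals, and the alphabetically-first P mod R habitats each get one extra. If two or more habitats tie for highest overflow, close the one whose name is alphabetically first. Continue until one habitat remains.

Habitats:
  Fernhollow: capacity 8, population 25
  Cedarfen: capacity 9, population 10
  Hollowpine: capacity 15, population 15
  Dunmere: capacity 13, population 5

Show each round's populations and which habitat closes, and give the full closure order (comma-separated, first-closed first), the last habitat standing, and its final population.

Closure order: Fernhollow, Cedarfen, Hollowpine
Last habitat: Dunmere with 55 animals

Round 1: Cedarfen=10 Dunmere=5 Fernhollow=25 Hollowpine=15 → close Fernhollow (overflow 17)
  25÷3 = 8 each, +1 to first 1
Round 2: Cedarfen=19 Dunmere=13 Hollowpine=23 → close Cedarfen (overflow 10)
  19÷2 = 9 each, +1 to first 1
Round 3: Dunmere=23 Hollowpine=32 → close Hollowpine (overflow 17)
  32÷1 = 32 each, +1 to first 0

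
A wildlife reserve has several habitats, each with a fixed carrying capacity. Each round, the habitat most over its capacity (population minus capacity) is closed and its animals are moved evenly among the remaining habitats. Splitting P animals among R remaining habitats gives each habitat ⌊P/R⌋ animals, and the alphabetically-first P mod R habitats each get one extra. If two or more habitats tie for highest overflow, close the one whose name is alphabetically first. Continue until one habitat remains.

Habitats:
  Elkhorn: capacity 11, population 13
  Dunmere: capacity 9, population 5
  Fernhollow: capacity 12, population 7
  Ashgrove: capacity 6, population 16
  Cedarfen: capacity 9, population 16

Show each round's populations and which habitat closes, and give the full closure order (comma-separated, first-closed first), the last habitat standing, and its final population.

Closure order: Ashgrove, Cedarfen, Elkhorn, Dunmere
Last habitat: Fernhollow with 57 animals

Round 1: Ashgrove=16 Cedarfen=16 Dunmere=5 Elkhorn=13 Fernhollow=7 → close Ashgrove (overflow 10)
  16÷4 = 4 each, +1 to first 0
Round 2: Cedarfen=20 Dunmere=9 Elkhorn=17 Fernhollow=11 → close Cedarfen (overflow 11)
  20÷3 = 6 each, +1 to first 2
Round 3: Dunmere=16 Elkhorn=24 Fernhollow=17 → close Elkhorn (overflow 13)
  24÷2 = 12 each, +1 to first 0
Round 4: Dunmere=28 Fernhollow=29 → close Dunmere (overflow 19)
  28÷1 = 28 each, +1 to first 0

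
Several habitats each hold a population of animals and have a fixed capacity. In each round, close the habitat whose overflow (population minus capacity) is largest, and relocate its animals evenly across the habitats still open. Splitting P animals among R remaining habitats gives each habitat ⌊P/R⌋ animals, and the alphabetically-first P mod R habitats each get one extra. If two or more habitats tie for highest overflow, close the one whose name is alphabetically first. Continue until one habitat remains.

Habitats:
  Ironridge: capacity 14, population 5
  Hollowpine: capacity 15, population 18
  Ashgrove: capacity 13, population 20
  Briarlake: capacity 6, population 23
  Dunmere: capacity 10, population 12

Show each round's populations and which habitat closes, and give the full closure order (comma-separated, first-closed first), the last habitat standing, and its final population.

Closure order: Briarlake, Ashgrove, Hollowpine, Dunmere
Last habitat: Ironridge with 78 animals

Round 1: Ashgrove=20 Briarlake=23 Dunmere=12 Hollowpine=18 Ironridge=5 → close Briarlake (overflow 17)
  23÷4 = 5 each, +1 to first 3
Round 2: Ashgrove=26 Dunmere=18 Hollowpine=24 Ironridge=10 → close Ashgrove (overflow 13)
  26÷3 = 8 each, +1 to first 2
Round 3: Dunmere=27 Hollowpine=33 Ironridge=18 → close Hollowpine (overflow 18)
  33÷2 = 16 each, +1 to first 1
Round 4: Dunmere=44 Ironridge=34 → close Dunmere (overflow 34)
  44÷1 = 44 each, +1 to first 0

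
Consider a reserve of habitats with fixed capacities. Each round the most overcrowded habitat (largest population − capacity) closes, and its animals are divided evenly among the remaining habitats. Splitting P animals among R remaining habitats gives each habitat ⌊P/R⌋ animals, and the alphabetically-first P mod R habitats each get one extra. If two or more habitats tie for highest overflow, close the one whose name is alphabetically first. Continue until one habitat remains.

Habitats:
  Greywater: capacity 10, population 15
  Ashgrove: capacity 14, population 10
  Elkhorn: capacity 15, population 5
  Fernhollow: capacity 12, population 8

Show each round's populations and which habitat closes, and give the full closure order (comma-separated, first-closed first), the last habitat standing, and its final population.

Closure order: Greywater, Ashgrove, Fernhollow
Last habitat: Elkhorn with 38 animals

Round 1: Ashgrove=10 Elkhorn=5 Fernhollow=8 Greywater=15 → close Greywater (overflow 5)
  15÷3 = 5 each, +1 to first 0
Round 2: Ashgrove=15 Elkhorn=10 Fernhollow=13 → close Ashgrove (overflow 1)
  15÷2 = 7 each, +1 to first 1
Round 3: Elkhorn=18 Fernhollow=20 → close Fernhollow (overflow 8)
  20÷1 = 20 each, +1 to first 0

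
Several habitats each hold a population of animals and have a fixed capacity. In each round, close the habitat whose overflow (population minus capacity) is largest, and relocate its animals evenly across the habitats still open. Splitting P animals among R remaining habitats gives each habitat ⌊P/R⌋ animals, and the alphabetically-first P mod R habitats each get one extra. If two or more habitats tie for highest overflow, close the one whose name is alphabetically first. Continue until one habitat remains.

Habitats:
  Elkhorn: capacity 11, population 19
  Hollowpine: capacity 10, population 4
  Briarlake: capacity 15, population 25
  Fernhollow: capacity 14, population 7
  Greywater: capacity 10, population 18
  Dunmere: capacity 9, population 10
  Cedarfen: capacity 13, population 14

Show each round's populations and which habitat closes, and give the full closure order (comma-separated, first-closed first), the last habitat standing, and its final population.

Closure order: Briarlake, Elkhorn, Greywater, Cedarfen, Dunmere, Fernhollow
Last habitat: Hollowpine with 97 animals

Round 1: Briarlake=25 Cedarfen=14 Dunmere=10 Elkhorn=19 Fernhollow=7 Greywater=18 Hollowpine=4 → close Briarlake (overflow 10)
  25÷6 = 4 each, +1 to first 1
Round 2: Cedarfen=19 Dunmere=14 Elkhorn=23 Fernhollow=11 Greywater=22 Hollowpine=8 → close Elkhorn (overflow 12)
  23÷5 = 4 each, +1 to first 3
Round 3: Cedarfen=24 Dunmere=19 Fernhollow=16 Greywater=26 Hollowpine=12 → close Greywater (overflow 16)
  26÷4 = 6 each, +1 to first 2
Round 4: Cedarfen=31 Dunmere=26 Fernhollow=22 Hollowpine=18 → close Cedarfen (overflow 18)
  31÷3 = 10 each, +1 to first 1
Round 5: Dunmere=37 Fernhollow=32 Hollowpine=28 → close Dunmere (overflow 28)
  37÷2 = 18 each, +1 to first 1
Round 6: Fernhollow=51 Hollowpine=46 → close Fernhollow (overflow 37)
  51÷1 = 51 each, +1 to first 0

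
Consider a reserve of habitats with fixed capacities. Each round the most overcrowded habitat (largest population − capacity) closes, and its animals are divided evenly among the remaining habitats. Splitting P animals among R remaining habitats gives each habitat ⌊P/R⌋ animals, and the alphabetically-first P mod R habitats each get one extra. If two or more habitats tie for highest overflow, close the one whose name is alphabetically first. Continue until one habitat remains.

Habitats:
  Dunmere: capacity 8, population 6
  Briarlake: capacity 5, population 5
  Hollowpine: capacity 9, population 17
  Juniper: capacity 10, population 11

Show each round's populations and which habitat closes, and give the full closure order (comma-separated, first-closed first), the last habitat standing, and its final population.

Closure order: Hollowpine, Briarlake, Juniper
Last habitat: Dunmere with 39 animals

Round 1: Briarlake=5 Dunmere=6 Hollowpine=17 Juniper=11 → close Hollowpine (overflow 8)
  17÷3 = 5 each, +1 to first 2
Round 2: Briarlake=11 Dunmere=12 Juniper=16 → close Briarlake (overflow 6)
  11÷2 = 5 each, +1 to first 1
Round 3: Dunmere=18 Juniper=21 → close Juniper (overflow 11)
  21÷1 = 21 each, +1 to first 0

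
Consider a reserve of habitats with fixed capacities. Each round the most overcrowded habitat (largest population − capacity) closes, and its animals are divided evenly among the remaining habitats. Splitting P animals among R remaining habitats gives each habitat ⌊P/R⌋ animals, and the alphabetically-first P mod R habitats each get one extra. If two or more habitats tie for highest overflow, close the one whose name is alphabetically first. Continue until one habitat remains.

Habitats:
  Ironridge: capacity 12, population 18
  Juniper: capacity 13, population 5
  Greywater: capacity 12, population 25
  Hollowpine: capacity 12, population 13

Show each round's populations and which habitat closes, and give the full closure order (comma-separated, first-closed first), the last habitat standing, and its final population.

Closure order: Greywater, Ironridge, Hollowpine
Last habitat: Juniper with 61 animals

Round 1: Greywater=25 Hollowpine=13 Ironridge=18 Juniper=5 → close Greywater (overflow 13)
  25÷3 = 8 each, +1 to first 1
Round 2: Hollowpine=22 Ironridge=26 Juniper=13 → close Ironridge (overflow 14)
  26÷2 = 13 each, +1 to first 0
Round 3: Hollowpine=35 Juniper=26 → close Hollowpine (overflow 23)
  35÷1 = 35 each, +1 to first 0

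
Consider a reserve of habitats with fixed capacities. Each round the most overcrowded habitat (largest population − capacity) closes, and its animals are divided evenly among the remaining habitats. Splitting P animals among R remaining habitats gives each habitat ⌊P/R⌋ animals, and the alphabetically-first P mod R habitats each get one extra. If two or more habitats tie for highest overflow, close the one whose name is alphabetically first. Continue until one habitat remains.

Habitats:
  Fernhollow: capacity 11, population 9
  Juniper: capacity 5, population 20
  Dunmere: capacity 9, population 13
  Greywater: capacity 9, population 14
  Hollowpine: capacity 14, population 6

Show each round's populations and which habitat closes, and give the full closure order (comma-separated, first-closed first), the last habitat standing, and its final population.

Closure order: Juniper, Greywater, Dunmere, Fernhollow
Last habitat: Hollowpine with 62 animals

Round 1: Dunmere=13 Fernhollow=9 Greywater=14 Hollowpine=6 Juniper=20 → close Juniper (overflow 15)
  20÷4 = 5 each, +1 to first 0
Round 2: Dunmere=18 Fernhollow=14 Greywater=19 Hollowpine=11 → close Greywater (overflow 10)
  19÷3 = 6 each, +1 to first 1
Round 3: Dunmere=25 Fernhollow=20 Hollowpine=17 → close Dunmere (overflow 16)
  25÷2 = 12 each, +1 to first 1
Round 4: Fernhollow=33 Hollowpine=29 → close Fernhollow (overflow 22)
  33÷1 = 33 each, +1 to first 0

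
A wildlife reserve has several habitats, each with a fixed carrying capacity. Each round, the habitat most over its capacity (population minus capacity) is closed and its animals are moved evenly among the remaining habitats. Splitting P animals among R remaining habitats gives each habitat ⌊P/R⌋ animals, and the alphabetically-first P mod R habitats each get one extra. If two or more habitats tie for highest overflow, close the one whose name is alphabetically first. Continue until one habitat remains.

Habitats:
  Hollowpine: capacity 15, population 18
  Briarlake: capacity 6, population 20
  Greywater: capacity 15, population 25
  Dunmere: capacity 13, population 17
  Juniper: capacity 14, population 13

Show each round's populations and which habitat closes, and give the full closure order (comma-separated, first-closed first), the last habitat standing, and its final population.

Closure order: Briarlake, Greywater, Dunmere, Hollowpine
Last habitat: Juniper with 93 animals

Round 1: Briarlake=20 Dunmere=17 Greywater=25 Hollowpine=18 Juniper=13 → close Briarlake (overflow 14)
  20÷4 = 5 each, +1 to first 0
Round 2: Dunmere=22 Greywater=30 Hollowpine=23 Juniper=18 → close Greywater (overflow 15)
  30÷3 = 10 each, +1 to first 0
Round 3: Dunmere=32 Hollowpine=33 Juniper=28 → close Dunmere (overflow 19)
  32÷2 = 16 each, +1 to first 0
Round 4: Hollowpine=49 Juniper=44 → close Hollowpine (overflow 34)
  49÷1 = 49 each, +1 to first 0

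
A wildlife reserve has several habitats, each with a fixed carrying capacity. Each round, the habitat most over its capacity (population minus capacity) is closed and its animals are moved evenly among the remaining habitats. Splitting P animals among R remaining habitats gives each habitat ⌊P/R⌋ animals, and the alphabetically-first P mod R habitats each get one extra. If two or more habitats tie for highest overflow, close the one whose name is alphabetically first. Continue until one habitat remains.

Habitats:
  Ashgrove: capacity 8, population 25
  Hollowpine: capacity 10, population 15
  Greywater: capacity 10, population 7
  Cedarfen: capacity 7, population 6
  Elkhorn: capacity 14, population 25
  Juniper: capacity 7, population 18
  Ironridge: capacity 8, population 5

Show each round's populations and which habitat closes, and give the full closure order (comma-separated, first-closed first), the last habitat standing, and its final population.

Closure order: Ashgrove, Elkhorn, Juniper, Hollowpine, Cedarfen, Greywater
Last habitat: Ironridge with 101 animals

Round 1: Ashgrove=25 Cedarfen=6 Elkhorn=25 Greywater=7 Hollowpine=15 Ironridge=5 Juniper=18 → close Ashgrove (overflow 17)
  25÷6 = 4 each, +1 to first 1
Round 2: Cedarfen=11 Elkhorn=29 Greywater=11 Hollowpine=19 Ironridge=9 Juniper=22 → close Elkhorn (overflow 15)
  29÷5 = 5 each, +1 to first 4
Round 3: Cedarfen=17 Greywater=17 Hollowpine=25 Ironridge=15 Juniper=27 → close Juniper (overflow 20)
  27÷4 = 6 each, +1 to first 3
Round 4: Cedarfen=24 Greywater=24 Hollowpine=32 Ironridge=21 → close Hollowpine (overflow 22)
  32÷3 = 10 each, +1 to first 2
Round 5: Cedarfen=35 Greywater=35 Ironridge=31 → close Cedarfen (overflow 28)
  35÷2 = 17 each, +1 to first 1
Round 6: Greywater=53 Ironridge=48 → close Greywater (overflow 43)
  53÷1 = 53 each, +1 to first 0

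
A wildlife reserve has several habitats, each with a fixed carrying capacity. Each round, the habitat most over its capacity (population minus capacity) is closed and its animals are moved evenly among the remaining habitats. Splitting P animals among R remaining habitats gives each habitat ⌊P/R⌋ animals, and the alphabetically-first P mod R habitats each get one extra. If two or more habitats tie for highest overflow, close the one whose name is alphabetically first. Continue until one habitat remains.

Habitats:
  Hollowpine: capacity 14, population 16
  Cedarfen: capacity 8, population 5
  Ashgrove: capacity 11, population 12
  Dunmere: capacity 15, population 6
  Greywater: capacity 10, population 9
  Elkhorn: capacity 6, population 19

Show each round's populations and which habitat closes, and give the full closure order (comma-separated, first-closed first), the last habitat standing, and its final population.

Round 1: Ashgrove=12 Cedarfen=5 Dunmere=6 Elkhorn=19 Greywater=9 Hollowpine=16 → close Elkhorn (overflow 13)
  19÷5 = 3 each, +1 to first 4
Round 2: Ashgrove=16 Cedarfen=9 Dunmere=10 Greywater=13 Hollowpine=19 → close Ashgrove (overflow 5)
  16÷4 = 4 each, +1 to first 0
Round 3: Cedarfen=13 Dunmere=14 Greywater=17 Hollowpine=23 → close Hollowpine (overflow 9)
  23÷3 = 7 each, +1 to first 2
Round 4: Cedarfen=21 Dunmere=22 Greywater=24 → close Greywater (overflow 14)
  24÷2 = 12 each, +1 to first 0
Round 5: Cedarfen=33 Dunmere=34 → close Cedarfen (overflow 25)
  33÷1 = 33 each, +1 to first 0

Closure order: Elkhorn, Ashgrove, Hollowpine, Greywater, Cedarfen
Last habitat: Dunmere with 67 animals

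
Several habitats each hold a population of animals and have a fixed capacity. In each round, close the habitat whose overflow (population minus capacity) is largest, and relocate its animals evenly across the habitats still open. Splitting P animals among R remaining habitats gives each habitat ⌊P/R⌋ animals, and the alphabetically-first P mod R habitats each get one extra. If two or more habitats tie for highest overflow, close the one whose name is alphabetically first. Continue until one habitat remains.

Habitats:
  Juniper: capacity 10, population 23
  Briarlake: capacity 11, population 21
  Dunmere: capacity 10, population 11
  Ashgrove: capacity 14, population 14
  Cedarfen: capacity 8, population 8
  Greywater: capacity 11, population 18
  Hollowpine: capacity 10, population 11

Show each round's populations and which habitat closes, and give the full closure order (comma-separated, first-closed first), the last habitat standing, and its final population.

Closure order: Juniper, Briarlake, Greywater, Dunmere, Ashgrove, Cedarfen
Last habitat: Hollowpine with 106 animals

Round 1: Ashgrove=14 Briarlake=21 Cedarfen=8 Dunmere=11 Greywater=18 Hollowpine=11 Juniper=23 → close Juniper (overflow 13)
  23÷6 = 3 each, +1 to first 5
Round 2: Ashgrove=18 Briarlake=25 Cedarfen=12 Dunmere=15 Greywater=22 Hollowpine=14 → close Briarlake (overflow 14)
  25÷5 = 5 each, +1 to first 0
Round 3: Ashgrove=23 Cedarfen=17 Dunmere=20 Greywater=27 Hollowpine=19 → close Greywater (overflow 16)
  27÷4 = 6 each, +1 to first 3
Round 4: Ashgrove=30 Cedarfen=24 Dunmere=27 Hollowpine=25 → close Dunmere (overflow 17)
  27÷3 = 9 each, +1 to first 0
Round 5: Ashgrove=39 Cedarfen=33 Hollowpine=34 → close Ashgrove (overflow 25)
  39÷2 = 19 each, +1 to first 1
Round 6: Cedarfen=53 Hollowpine=53 → close Cedarfen (overflow 45)
  53÷1 = 53 each, +1 to first 0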